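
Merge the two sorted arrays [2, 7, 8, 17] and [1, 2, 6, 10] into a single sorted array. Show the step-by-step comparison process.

Merging process:

Compare 2 vs 1: take 1 from right. Merged: [1]
Compare 2 vs 2: take 2 from left. Merged: [1, 2]
Compare 7 vs 2: take 2 from right. Merged: [1, 2, 2]
Compare 7 vs 6: take 6 from right. Merged: [1, 2, 2, 6]
Compare 7 vs 10: take 7 from left. Merged: [1, 2, 2, 6, 7]
Compare 8 vs 10: take 8 from left. Merged: [1, 2, 2, 6, 7, 8]
Compare 17 vs 10: take 10 from right. Merged: [1, 2, 2, 6, 7, 8, 10]
Append remaining from left: [17]. Merged: [1, 2, 2, 6, 7, 8, 10, 17]

Final merged array: [1, 2, 2, 6, 7, 8, 10, 17]
Total comparisons: 7

The merged array is [1, 2, 2, 6, 7, 8, 10, 17], requiring 7 comparisons. The merge step runs in O(n) time where n is the total number of elements.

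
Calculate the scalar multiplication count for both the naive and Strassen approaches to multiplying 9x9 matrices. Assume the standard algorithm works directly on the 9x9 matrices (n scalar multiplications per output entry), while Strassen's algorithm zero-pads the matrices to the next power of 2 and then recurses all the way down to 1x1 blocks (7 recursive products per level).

Matrix multiplication for 9x9 matrices:

Strassen's algorithm requires power-of-2 dimensions. Pad 9x9 to 16x16 (next power of 2).

Standard algorithm: 9^3 = 729 multiplications
Strassen's algorithm: 7^(log2(16)) = 7^4 = 2401 multiplications
Difference: 729 - 2401 = -1672 (Strassen uses MORE here due to padding overhead — for small or just-over-power-of-2 n, padding can outweigh the per-level savings)

Standard: 729 multiplications (9^3). Strassen: 2401 multiplications (7^4, after padding to 16x16). Strassen reduces 8 recursive multiplications to 7 at each level.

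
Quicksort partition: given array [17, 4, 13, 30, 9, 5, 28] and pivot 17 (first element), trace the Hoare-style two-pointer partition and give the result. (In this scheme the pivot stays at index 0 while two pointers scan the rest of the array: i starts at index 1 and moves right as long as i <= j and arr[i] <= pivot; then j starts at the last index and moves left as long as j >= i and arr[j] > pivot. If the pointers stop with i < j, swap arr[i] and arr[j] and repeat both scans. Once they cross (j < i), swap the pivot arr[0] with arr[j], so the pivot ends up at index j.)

Hoare-style two-pointer partition with pivot = 17:

Initial array: [17, 4, 13, 30, 9, 5, 28]

Pointers start at i = 1, j = 6.
i stops at index 3 (arr[3]=30 > 17), j stops at index 5 (arr[5]=5 <= 17): swap arr[3] and arr[5], array becomes [17, 4, 13, 5, 9, 30, 28]
i ends at 5, j ends at 4: the pointers have crossed (j < i), so scanning stops.

Swap pivot arr[0] with arr[4] to place pivot at position 4: [9, 4, 13, 5, 17, 30, 28]
Pivot position: 4

After partitioning with pivot 17, the array becomes [9, 4, 13, 5, 17, 30, 28]. The pivot is placed at index 4. All elements to the left of the pivot are <= 17, and all elements to the right are > 17.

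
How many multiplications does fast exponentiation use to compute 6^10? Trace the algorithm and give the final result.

Computing 6^10 by squaring (build up from 6^1; each line after the first costs one multiplication):

6^1 = 6
6^2 = (6^1)^2 = 6^2 = 36
6^4 = (6^2)^2 = 36^2 = 1296
6^5 = 6 * 6^4 = 6 * 1296 = 7776
6^10 = (6^5)^2 = 7776^2 = 60466176

Result: 60466176
Multiplications needed: 4 (4 lines after 6^1)

6^10 = 60466176. Using exponentiation by squaring, this requires 4 multiplications. The key idea: if the exponent is even, square the half-power; if odd, multiply by the base once.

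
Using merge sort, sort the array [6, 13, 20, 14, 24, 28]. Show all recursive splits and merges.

Merge sort trace:

Split: [6, 13, 20, 14, 24, 28] -> [6, 13, 20] and [14, 24, 28]
  Split: [6, 13, 20] -> [6] and [13, 20]
    Split: [13, 20] -> [13] and [20]
    Merge: [13] + [20] -> [13, 20]
  Merge: [6] + [13, 20] -> [6, 13, 20]
  Split: [14, 24, 28] -> [14] and [24, 28]
    Split: [24, 28] -> [24] and [28]
    Merge: [24] + [28] -> [24, 28]
  Merge: [14] + [24, 28] -> [14, 24, 28]
Merge: [6, 13, 20] + [14, 24, 28] -> [6, 13, 14, 20, 24, 28]

Final sorted array: [6, 13, 14, 20, 24, 28]

The merge sort proceeds by recursively splitting the array and merging sorted halves.
After all merges, the sorted array is [6, 13, 14, 20, 24, 28].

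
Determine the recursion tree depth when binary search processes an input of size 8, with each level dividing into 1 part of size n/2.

For divide and conquer with division factor 2:

Problem sizes at each level:
Level 0: 8
Level 1: 4
Level 2: 2
Level 3: 1

The root is level 0 and the size-1 base case is level 3 (the tree spans levels 0 through 3, i.e. 4 levels counting the root), so the depth is the number of divisions: log_2(8) = 3

The recursion tree depth is log_2(8) = 3. At each level, the problem size is divided by 2, so it takes 3 divisions to reduce to a base case of size 1. The algorithm makes 1 recursive call at each level.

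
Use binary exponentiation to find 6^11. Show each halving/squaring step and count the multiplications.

Computing 6^11 by squaring (build up from 6^1; each line after the first costs one multiplication):

6^1 = 6
6^2 = (6^1)^2 = 6^2 = 36
6^4 = (6^2)^2 = 36^2 = 1296
6^5 = 6 * 6^4 = 6 * 1296 = 7776
6^10 = (6^5)^2 = 7776^2 = 60466176
6^11 = 6 * 6^10 = 6 * 60466176 = 362797056

Result: 362797056
Multiplications needed: 5 (5 lines after 6^1)

6^11 = 362797056. Using exponentiation by squaring, this requires 5 multiplications. The key idea: if the exponent is even, square the half-power; if odd, multiply by the base once.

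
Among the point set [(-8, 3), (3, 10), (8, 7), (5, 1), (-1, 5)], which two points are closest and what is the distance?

Computing all pairwise distances among 5 points:

d((-8, 3), (3, 10)) = 13.0384
d((-8, 3), (8, 7)) = 16.4924
d((-8, 3), (5, 1)) = 13.1529
d((-8, 3), (-1, 5)) = 7.2801
d((3, 10), (8, 7)) = 5.831 <-- minimum
d((3, 10), (5, 1)) = 9.2195
d((3, 10), (-1, 5)) = 6.4031
d((8, 7), (5, 1)) = 6.7082
d((8, 7), (-1, 5)) = 9.2195
d((5, 1), (-1, 5)) = 7.2111

Closest pair: (3, 10) and (8, 7) with distance 5.831

The closest pair is (3, 10) and (8, 7) with Euclidean distance 5.831. For 5 points, brute-force pairwise comparison is shown above. For large n, the divide-and-conquer algorithm (sort by x, recurse on halves, check the dividing strip) achieves O(n log n).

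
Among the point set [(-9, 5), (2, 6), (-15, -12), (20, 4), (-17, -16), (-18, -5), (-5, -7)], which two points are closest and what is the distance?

Computing all pairwise distances among 7 points:

d((-9, 5), (2, 6)) = 11.0454
d((-9, 5), (-15, -12)) = 18.0278
d((-9, 5), (20, 4)) = 29.0172
d((-9, 5), (-17, -16)) = 22.4722
d((-9, 5), (-18, -5)) = 13.4536
d((-9, 5), (-5, -7)) = 12.6491
d((2, 6), (-15, -12)) = 24.7588
d((2, 6), (20, 4)) = 18.1108
d((2, 6), (-17, -16)) = 29.0689
d((2, 6), (-18, -5)) = 22.8254
d((2, 6), (-5, -7)) = 14.7648
d((-15, -12), (20, 4)) = 38.4838
d((-15, -12), (-17, -16)) = 4.4721 <-- minimum
d((-15, -12), (-18, -5)) = 7.6158
d((-15, -12), (-5, -7)) = 11.1803
d((20, 4), (-17, -16)) = 42.0595
d((20, 4), (-18, -5)) = 39.0512
d((20, 4), (-5, -7)) = 27.313
d((-17, -16), (-18, -5)) = 11.0454
d((-17, -16), (-5, -7)) = 15.0
d((-18, -5), (-5, -7)) = 13.1529

Closest pair: (-15, -12) and (-17, -16) with distance 4.4721

The closest pair is (-15, -12) and (-17, -16) with Euclidean distance 4.4721. For 7 points, brute-force pairwise comparison is shown above. For large n, the divide-and-conquer algorithm (sort by x, recurse on halves, check the dividing strip) achieves O(n log n).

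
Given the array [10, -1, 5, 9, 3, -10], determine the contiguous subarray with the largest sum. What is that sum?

Using Kadane's algorithm on [10, -1, 5, 9, 3, -10]:

Scanning through the array:
Position 1 (value -1): max_ending_here = 9, max_so_far = 10
Position 2 (value 5): max_ending_here = 14, max_so_far = 14
Position 3 (value 9): max_ending_here = 23, max_so_far = 23
Position 4 (value 3): max_ending_here = 26, max_so_far = 26
Position 5 (value -10): max_ending_here = 16, max_so_far = 26

Maximum subarray: [10, -1, 5, 9, 3]
Maximum sum: 26

The maximum subarray is [10, -1, 5, 9, 3] with sum 26. This subarray runs from index 0 to index 4.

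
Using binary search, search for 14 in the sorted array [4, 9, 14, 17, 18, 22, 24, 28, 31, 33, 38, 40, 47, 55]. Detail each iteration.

Binary search for 14 in [4, 9, 14, 17, 18, 22, 24, 28, 31, 33, 38, 40, 47, 55]:

lo=0, hi=13, mid=6, arr[mid]=24 -> 24 > 14, search left half
lo=0, hi=5, mid=2, arr[mid]=14 -> Found target at index 2!

Binary search finds 14 at index 2 after 2 comparisons. The search repeatedly halves the search space by comparing with the middle element.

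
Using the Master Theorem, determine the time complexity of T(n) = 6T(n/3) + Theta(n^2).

Master Theorem for T(n) = 6T(n/3) + O(n^2):

a = 6, b = 3, c = 2
log_b(a) = log_3(6) = 1.6309

Case 3: c = 2 > log_3(6) = 1.6309
T(n) = O(n^2) = O(n^2)

For T(n) = 6T(n/3) + O(n^2): log_3(6) = 1.6309. This is Case 3 of the Master Theorem (c > log_b(a), work dominated by root), giving O(n^2).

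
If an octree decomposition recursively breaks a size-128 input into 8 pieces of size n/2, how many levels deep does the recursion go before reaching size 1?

For divide and conquer with division factor 2:

Problem sizes at each level:
Level 0: 128
Level 1: 64
Level 2: 32
Level 3: 16
Level 4: 8
Level 5: 4
Level 6: 2
Level 7: 1

The root is level 0 and the size-1 base case is level 7 (the tree spans levels 0 through 7, i.e. 8 levels counting the root), so the depth is the number of divisions: log_2(128) = 7

The recursion tree depth is log_2(128) = 7. At each level, the problem size is divided by 2, so it takes 7 divisions to reduce to a base case of size 1. The algorithm makes 8 recursive calls at each level.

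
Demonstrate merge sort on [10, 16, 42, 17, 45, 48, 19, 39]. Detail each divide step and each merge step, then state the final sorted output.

Merge sort trace:

Split: [10, 16, 42, 17, 45, 48, 19, 39] -> [10, 16, 42, 17] and [45, 48, 19, 39]
  Split: [10, 16, 42, 17] -> [10, 16] and [42, 17]
    Split: [10, 16] -> [10] and [16]
    Merge: [10] + [16] -> [10, 16]
    Split: [42, 17] -> [42] and [17]
    Merge: [42] + [17] -> [17, 42]
  Merge: [10, 16] + [17, 42] -> [10, 16, 17, 42]
  Split: [45, 48, 19, 39] -> [45, 48] and [19, 39]
    Split: [45, 48] -> [45] and [48]
    Merge: [45] + [48] -> [45, 48]
    Split: [19, 39] -> [19] and [39]
    Merge: [19] + [39] -> [19, 39]
  Merge: [45, 48] + [19, 39] -> [19, 39, 45, 48]
Merge: [10, 16, 17, 42] + [19, 39, 45, 48] -> [10, 16, 17, 19, 39, 42, 45, 48]

Final sorted array: [10, 16, 17, 19, 39, 42, 45, 48]

The merge sort proceeds by recursively splitting the array and merging sorted halves.
After all merges, the sorted array is [10, 16, 17, 19, 39, 42, 45, 48].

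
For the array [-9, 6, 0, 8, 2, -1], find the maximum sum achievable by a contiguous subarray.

Using Kadane's algorithm on [-9, 6, 0, 8, 2, -1]:

Scanning through the array:
Position 1 (value 6): max_ending_here = 6, max_so_far = 6
Position 2 (value 0): max_ending_here = 6, max_so_far = 6
Position 3 (value 8): max_ending_here = 14, max_so_far = 14
Position 4 (value 2): max_ending_here = 16, max_so_far = 16
Position 5 (value -1): max_ending_here = 15, max_so_far = 16

Maximum subarray: [6, 0, 8, 2]
Maximum sum: 16

The maximum subarray is [6, 0, 8, 2] with sum 16. This subarray runs from index 1 to index 4.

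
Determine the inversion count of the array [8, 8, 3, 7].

Finding inversions in [8, 8, 3, 7]:

(0, 2): arr[0]=8 > arr[2]=3
(0, 3): arr[0]=8 > arr[3]=7
(1, 2): arr[1]=8 > arr[2]=3
(1, 3): arr[1]=8 > arr[3]=7

Total inversions: 4

The array has 4 inversion(s): (0,2), (0,3), (1,2), (1,3). Each pair (i,j) satisfies i < j and arr[i] > arr[j].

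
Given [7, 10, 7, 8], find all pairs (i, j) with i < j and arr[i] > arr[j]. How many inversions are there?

Finding inversions in [7, 10, 7, 8]:

(1, 2): arr[1]=10 > arr[2]=7
(1, 3): arr[1]=10 > arr[3]=8

Total inversions: 2

The array has 2 inversion(s): (1,2), (1,3). Each pair (i,j) satisfies i < j and arr[i] > arr[j].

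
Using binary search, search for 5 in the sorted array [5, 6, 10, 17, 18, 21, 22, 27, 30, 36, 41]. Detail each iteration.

Binary search for 5 in [5, 6, 10, 17, 18, 21, 22, 27, 30, 36, 41]:

lo=0, hi=10, mid=5, arr[mid]=21 -> 21 > 5, search left half
lo=0, hi=4, mid=2, arr[mid]=10 -> 10 > 5, search left half
lo=0, hi=1, mid=0, arr[mid]=5 -> Found target at index 0!

Binary search finds 5 at index 0 after 3 comparisons. The search repeatedly halves the search space by comparing with the middle element.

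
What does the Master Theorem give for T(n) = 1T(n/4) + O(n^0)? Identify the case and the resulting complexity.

Master Theorem for T(n) = 1T(n/4) + O(n^0):

a = 1, b = 4, c = 0
log_b(a) = log_4(1) = 0.0000

Case 2: c = 0 = log_4(1) = 0.0000
T(n) = O(n^0 log n) = O(log n)

For T(n) = 1T(n/4) + O(n^0): log_4(1) = 0.0000. This is Case 2 of the Master Theorem (c = log_b(a), equal work at all levels), giving O(log n).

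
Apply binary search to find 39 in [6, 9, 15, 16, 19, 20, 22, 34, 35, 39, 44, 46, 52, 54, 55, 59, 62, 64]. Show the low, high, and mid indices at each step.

Binary search for 39 in [6, 9, 15, 16, 19, 20, 22, 34, 35, 39, 44, 46, 52, 54, 55, 59, 62, 64]:

lo=0, hi=17, mid=8, arr[mid]=35 -> 35 < 39, search right half
lo=9, hi=17, mid=13, arr[mid]=54 -> 54 > 39, search left half
lo=9, hi=12, mid=10, arr[mid]=44 -> 44 > 39, search left half
lo=9, hi=9, mid=9, arr[mid]=39 -> Found target at index 9!

Binary search finds 39 at index 9 after 4 comparisons. The search repeatedly halves the search space by comparing with the middle element.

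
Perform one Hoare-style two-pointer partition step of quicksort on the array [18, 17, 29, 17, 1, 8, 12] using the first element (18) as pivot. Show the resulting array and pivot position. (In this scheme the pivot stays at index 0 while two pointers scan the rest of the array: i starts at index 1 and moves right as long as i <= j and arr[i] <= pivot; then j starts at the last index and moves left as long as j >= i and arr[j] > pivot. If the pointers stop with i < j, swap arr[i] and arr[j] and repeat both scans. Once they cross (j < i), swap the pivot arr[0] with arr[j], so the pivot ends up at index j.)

Hoare-style two-pointer partition with pivot = 18:

Initial array: [18, 17, 29, 17, 1, 8, 12]

Pointers start at i = 1, j = 6.
i stops at index 2 (arr[2]=29 > 18), j stops at index 6 (arr[6]=12 <= 18): swap arr[2] and arr[6], array becomes [18, 17, 12, 17, 1, 8, 29]
i ends at 6, j ends at 5: the pointers have crossed (j < i), so scanning stops.

Swap pivot arr[0] with arr[5] to place pivot at position 5: [8, 17, 12, 17, 1, 18, 29]
Pivot position: 5

After partitioning with pivot 18, the array becomes [8, 17, 12, 17, 1, 18, 29]. The pivot is placed at index 5. All elements to the left of the pivot are <= 18, and all elements to the right are > 18.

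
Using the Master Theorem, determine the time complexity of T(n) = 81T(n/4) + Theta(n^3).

Master Theorem for T(n) = 81T(n/4) + O(n^3):

a = 81, b = 4, c = 3
log_b(a) = log_4(81) = 3.1699

Case 1: c = 3 < log_4(81) = 3.1699
T(n) = O(n^(log_4 81))

For T(n) = 81T(n/4) + O(n^3): log_4(81) = 3.1699. This is Case 1 of the Master Theorem (c < log_b(a), work dominated by leaves), giving O(n^(log_4 81)).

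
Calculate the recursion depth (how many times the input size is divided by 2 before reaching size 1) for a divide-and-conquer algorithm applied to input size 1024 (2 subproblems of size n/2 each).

For divide and conquer with division factor 2:

Problem sizes at each level:
Level 0: 1024
Level 1: 512
Level 2: 256
Level 3: 128
Level 4: 64
Level 5: 32
Level 6: 16
Level 7: 8
Level 8: 4
Level 9: 2
Level 10: 1

The root is level 0 and the size-1 base case is level 10 (the tree spans levels 0 through 10, i.e. 11 levels counting the root), so the depth is the number of divisions: log_2(1024) = 10

The recursion tree depth is log_2(1024) = 10. At each level, the problem size is divided by 2, so it takes 10 divisions to reduce to a base case of size 1. The algorithm makes 2 recursive calls at each level.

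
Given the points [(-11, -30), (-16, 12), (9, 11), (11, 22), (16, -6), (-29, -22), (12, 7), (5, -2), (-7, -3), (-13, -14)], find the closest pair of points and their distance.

Computing all pairwise distances among 10 points:

d((-11, -30), (-16, 12)) = 42.2966
d((-11, -30), (9, 11)) = 45.618
d((-11, -30), (11, 22)) = 56.4624
d((-11, -30), (16, -6)) = 36.1248
d((-11, -30), (-29, -22)) = 19.6977
d((-11, -30), (12, 7)) = 43.566
d((-11, -30), (5, -2)) = 32.249
d((-11, -30), (-7, -3)) = 27.2947
d((-11, -30), (-13, -14)) = 16.1245
d((-16, 12), (9, 11)) = 25.02
d((-16, 12), (11, 22)) = 28.7924
d((-16, 12), (16, -6)) = 36.7151
d((-16, 12), (-29, -22)) = 36.4005
d((-16, 12), (12, 7)) = 28.4429
d((-16, 12), (5, -2)) = 25.2389
d((-16, 12), (-7, -3)) = 17.4929
d((-16, 12), (-13, -14)) = 26.1725
d((9, 11), (11, 22)) = 11.1803
d((9, 11), (16, -6)) = 18.3848
d((9, 11), (-29, -22)) = 50.3289
d((9, 11), (12, 7)) = 5.0 <-- minimum
d((9, 11), (5, -2)) = 13.6015
d((9, 11), (-7, -3)) = 21.2603
d((9, 11), (-13, -14)) = 33.3017
d((11, 22), (16, -6)) = 28.4429
d((11, 22), (-29, -22)) = 59.4643
d((11, 22), (12, 7)) = 15.0333
d((11, 22), (5, -2)) = 24.7386
d((11, 22), (-7, -3)) = 30.8058
d((11, 22), (-13, -14)) = 43.2666
d((16, -6), (-29, -22)) = 47.7598
d((16, -6), (12, 7)) = 13.6015
d((16, -6), (5, -2)) = 11.7047
d((16, -6), (-7, -3)) = 23.1948
d((16, -6), (-13, -14)) = 30.0832
d((-29, -22), (12, 7)) = 50.2195
d((-29, -22), (5, -2)) = 39.4462
d((-29, -22), (-7, -3)) = 29.0689
d((-29, -22), (-13, -14)) = 17.8885
d((12, 7), (5, -2)) = 11.4018
d((12, 7), (-7, -3)) = 21.4709
d((12, 7), (-13, -14)) = 32.6497
d((5, -2), (-7, -3)) = 12.0416
d((5, -2), (-13, -14)) = 21.6333
d((-7, -3), (-13, -14)) = 12.53

Closest pair: (9, 11) and (12, 7) with distance 5.0

The closest pair is (9, 11) and (12, 7) with Euclidean distance 5.0. For 10 points, brute-force pairwise comparison is shown above. For large n, the divide-and-conquer algorithm (sort by x, recurse on halves, check the dividing strip) achieves O(n log n).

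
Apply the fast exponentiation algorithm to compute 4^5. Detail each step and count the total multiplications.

Computing 4^5 by squaring (build up from 4^1; each line after the first costs one multiplication):

4^1 = 4
4^2 = (4^1)^2 = 4^2 = 16
4^4 = (4^2)^2 = 16^2 = 256
4^5 = 4 * 4^4 = 4 * 256 = 1024

Result: 1024
Multiplications needed: 3 (3 lines after 4^1)

4^5 = 1024. Using exponentiation by squaring, this requires 3 multiplications. The key idea: if the exponent is even, square the half-power; if odd, multiply by the base once.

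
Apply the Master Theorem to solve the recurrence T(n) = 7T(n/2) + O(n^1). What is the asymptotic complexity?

Master Theorem for T(n) = 7T(n/2) + O(n^1):

a = 7, b = 2, c = 1
log_b(a) = log_2(7) = 2.8074

Case 1: c = 1 < log_2(7) = 2.8074
T(n) = O(n^(log_2 7))

For T(n) = 7T(n/2) + O(n^1): log_2(7) = 2.8074. This is Case 1 of the Master Theorem (c < log_b(a), work dominated by leaves), giving O(n^(log_2 7)).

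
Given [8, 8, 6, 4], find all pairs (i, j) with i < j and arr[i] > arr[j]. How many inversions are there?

Finding inversions in [8, 8, 6, 4]:

(0, 2): arr[0]=8 > arr[2]=6
(0, 3): arr[0]=8 > arr[3]=4
(1, 2): arr[1]=8 > arr[2]=6
(1, 3): arr[1]=8 > arr[3]=4
(2, 3): arr[2]=6 > arr[3]=4

Total inversions: 5

The array has 5 inversion(s): (0,2), (0,3), (1,2), (1,3), (2,3). Each pair (i,j) satisfies i < j and arr[i] > arr[j].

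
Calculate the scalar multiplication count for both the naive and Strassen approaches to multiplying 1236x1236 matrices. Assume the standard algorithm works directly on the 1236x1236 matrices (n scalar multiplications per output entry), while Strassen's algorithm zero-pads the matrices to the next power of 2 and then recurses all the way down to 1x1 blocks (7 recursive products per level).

Matrix multiplication for 1236x1236 matrices:

Strassen's algorithm requires power-of-2 dimensions. Pad 1236x1236 to 2048x2048 (next power of 2).

Standard algorithm: 1236^3 = 1888232256 multiplications
Strassen's algorithm: 7^(log2(2048)) = 7^11 = 1977326743 multiplications
Difference: 1888232256 - 1977326743 = -89094487 (Strassen uses MORE here due to padding overhead — for small or just-over-power-of-2 n, padding can outweigh the per-level savings)

Standard: 1888232256 multiplications (1236^3). Strassen: 1977326743 multiplications (7^11, after padding to 2048x2048). Strassen reduces 8 recursive multiplications to 7 at each level.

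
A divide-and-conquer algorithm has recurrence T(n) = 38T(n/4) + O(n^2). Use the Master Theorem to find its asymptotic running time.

Master Theorem for T(n) = 38T(n/4) + O(n^2):

a = 38, b = 4, c = 2
log_b(a) = log_4(38) = 2.6240

Case 1: c = 2 < log_4(38) = 2.6240
T(n) = O(n^(log_4 38))

For T(n) = 38T(n/4) + O(n^2): log_4(38) = 2.6240. This is Case 1 of the Master Theorem (c < log_b(a), work dominated by leaves), giving O(n^(log_4 38)).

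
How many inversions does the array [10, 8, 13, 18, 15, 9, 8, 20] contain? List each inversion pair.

Finding inversions in [10, 8, 13, 18, 15, 9, 8, 20]:

(0, 1): arr[0]=10 > arr[1]=8
(0, 5): arr[0]=10 > arr[5]=9
(0, 6): arr[0]=10 > arr[6]=8
(2, 5): arr[2]=13 > arr[5]=9
(2, 6): arr[2]=13 > arr[6]=8
(3, 4): arr[3]=18 > arr[4]=15
(3, 5): arr[3]=18 > arr[5]=9
(3, 6): arr[3]=18 > arr[6]=8
(4, 5): arr[4]=15 > arr[5]=9
(4, 6): arr[4]=15 > arr[6]=8
(5, 6): arr[5]=9 > arr[6]=8

Total inversions: 11

The array has 11 inversion(s): (0,1), (0,5), (0,6), (2,5), (2,6), (3,4), (3,5), (3,6), (4,5), (4,6), (5,6). Each pair (i,j) satisfies i < j and arr[i] > arr[j].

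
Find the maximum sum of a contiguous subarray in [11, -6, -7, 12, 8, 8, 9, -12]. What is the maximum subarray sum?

Using Kadane's algorithm on [11, -6, -7, 12, 8, 8, 9, -12]:

Scanning through the array:
Position 1 (value -6): max_ending_here = 5, max_so_far = 11
Position 2 (value -7): max_ending_here = -2, max_so_far = 11
Position 3 (value 12): max_ending_here = 12, max_so_far = 12
Position 4 (value 8): max_ending_here = 20, max_so_far = 20
Position 5 (value 8): max_ending_here = 28, max_so_far = 28
Position 6 (value 9): max_ending_here = 37, max_so_far = 37
Position 7 (value -12): max_ending_here = 25, max_so_far = 37

Maximum subarray: [12, 8, 8, 9]
Maximum sum: 37

The maximum subarray is [12, 8, 8, 9] with sum 37. This subarray runs from index 3 to index 6.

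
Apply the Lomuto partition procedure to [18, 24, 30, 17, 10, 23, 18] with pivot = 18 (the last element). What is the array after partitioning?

Lomuto partition with pivot = 18:

Initial array: [18, 24, 30, 17, 10, 23, 18]

arr[0]=18 <= 18: swap with position 0, array becomes [18, 24, 30, 17, 10, 23, 18]
arr[1]=24 > 18: no swap
arr[2]=30 > 18: no swap
arr[3]=17 <= 18: swap with position 1, array becomes [18, 17, 30, 24, 10, 23, 18]
arr[4]=10 <= 18: swap with position 2, array becomes [18, 17, 10, 24, 30, 23, 18]
arr[5]=23 > 18: no swap

Place pivot at position 3: [18, 17, 10, 18, 30, 23, 24]
Pivot position: 3

After partitioning with pivot 18, the array becomes [18, 17, 10, 18, 30, 23, 24]. The pivot is placed at index 3. All elements to the left of the pivot are <= 18, and all elements to the right are > 18.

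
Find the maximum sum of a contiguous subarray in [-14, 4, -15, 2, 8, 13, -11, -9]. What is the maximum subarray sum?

Using Kadane's algorithm on [-14, 4, -15, 2, 8, 13, -11, -9]:

Scanning through the array:
Position 1 (value 4): max_ending_here = 4, max_so_far = 4
Position 2 (value -15): max_ending_here = -11, max_so_far = 4
Position 3 (value 2): max_ending_here = 2, max_so_far = 4
Position 4 (value 8): max_ending_here = 10, max_so_far = 10
Position 5 (value 13): max_ending_here = 23, max_so_far = 23
Position 6 (value -11): max_ending_here = 12, max_so_far = 23
Position 7 (value -9): max_ending_here = 3, max_so_far = 23

Maximum subarray: [2, 8, 13]
Maximum sum: 23

The maximum subarray is [2, 8, 13] with sum 23. This subarray runs from index 3 to index 5.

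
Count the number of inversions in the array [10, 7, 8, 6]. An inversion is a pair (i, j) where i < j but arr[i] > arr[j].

Finding inversions in [10, 7, 8, 6]:

(0, 1): arr[0]=10 > arr[1]=7
(0, 2): arr[0]=10 > arr[2]=8
(0, 3): arr[0]=10 > arr[3]=6
(1, 3): arr[1]=7 > arr[3]=6
(2, 3): arr[2]=8 > arr[3]=6

Total inversions: 5

The array has 5 inversion(s): (0,1), (0,2), (0,3), (1,3), (2,3). Each pair (i,j) satisfies i < j and arr[i] > arr[j].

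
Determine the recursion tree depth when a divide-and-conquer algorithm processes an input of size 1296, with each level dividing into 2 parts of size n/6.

For divide and conquer with division factor 6:

Problem sizes at each level:
Level 0: 1296
Level 1: 216
Level 2: 36
Level 3: 6
Level 4: 1

The root is level 0 and the size-1 base case is level 4 (the tree spans levels 0 through 4, i.e. 5 levels counting the root), so the depth is the number of divisions: log_6(1296) = 4

The recursion tree depth is log_6(1296) = 4. At each level, the problem size is divided by 6, so it takes 4 divisions to reduce to a base case of size 1. The algorithm makes 2 recursive calls at each level.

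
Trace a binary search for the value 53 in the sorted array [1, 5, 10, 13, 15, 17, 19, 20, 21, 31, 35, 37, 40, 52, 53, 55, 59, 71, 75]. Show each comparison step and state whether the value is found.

Binary search for 53 in [1, 5, 10, 13, 15, 17, 19, 20, 21, 31, 35, 37, 40, 52, 53, 55, 59, 71, 75]:

lo=0, hi=18, mid=9, arr[mid]=31 -> 31 < 53, search right half
lo=10, hi=18, mid=14, arr[mid]=53 -> Found target at index 14!

Binary search finds 53 at index 14 after 2 comparisons. The search repeatedly halves the search space by comparing with the middle element.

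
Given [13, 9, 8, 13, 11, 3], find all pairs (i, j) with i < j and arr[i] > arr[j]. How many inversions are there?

Finding inversions in [13, 9, 8, 13, 11, 3]:

(0, 1): arr[0]=13 > arr[1]=9
(0, 2): arr[0]=13 > arr[2]=8
(0, 4): arr[0]=13 > arr[4]=11
(0, 5): arr[0]=13 > arr[5]=3
(1, 2): arr[1]=9 > arr[2]=8
(1, 5): arr[1]=9 > arr[5]=3
(2, 5): arr[2]=8 > arr[5]=3
(3, 4): arr[3]=13 > arr[4]=11
(3, 5): arr[3]=13 > arr[5]=3
(4, 5): arr[4]=11 > arr[5]=3

Total inversions: 10

The array has 10 inversion(s): (0,1), (0,2), (0,4), (0,5), (1,2), (1,5), (2,5), (3,4), (3,5), (4,5). Each pair (i,j) satisfies i < j and arr[i] > arr[j].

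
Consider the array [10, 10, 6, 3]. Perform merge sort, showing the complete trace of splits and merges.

Merge sort trace:

Split: [10, 10, 6, 3] -> [10, 10] and [6, 3]
  Split: [10, 10] -> [10] and [10]
  Merge: [10] + [10] -> [10, 10]
  Split: [6, 3] -> [6] and [3]
  Merge: [6] + [3] -> [3, 6]
Merge: [10, 10] + [3, 6] -> [3, 6, 10, 10]

Final sorted array: [3, 6, 10, 10]

The merge sort proceeds by recursively splitting the array and merging sorted halves.
After all merges, the sorted array is [3, 6, 10, 10].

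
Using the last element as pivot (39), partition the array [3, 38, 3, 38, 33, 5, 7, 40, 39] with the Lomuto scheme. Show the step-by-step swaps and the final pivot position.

Lomuto partition with pivot = 39:

Initial array: [3, 38, 3, 38, 33, 5, 7, 40, 39]

arr[0]=3 <= 39: swap with position 0, array becomes [3, 38, 3, 38, 33, 5, 7, 40, 39]
arr[1]=38 <= 39: swap with position 1, array becomes [3, 38, 3, 38, 33, 5, 7, 40, 39]
arr[2]=3 <= 39: swap with position 2, array becomes [3, 38, 3, 38, 33, 5, 7, 40, 39]
arr[3]=38 <= 39: swap with position 3, array becomes [3, 38, 3, 38, 33, 5, 7, 40, 39]
arr[4]=33 <= 39: swap with position 4, array becomes [3, 38, 3, 38, 33, 5, 7, 40, 39]
arr[5]=5 <= 39: swap with position 5, array becomes [3, 38, 3, 38, 33, 5, 7, 40, 39]
arr[6]=7 <= 39: swap with position 6, array becomes [3, 38, 3, 38, 33, 5, 7, 40, 39]
arr[7]=40 > 39: no swap

Place pivot at position 7: [3, 38, 3, 38, 33, 5, 7, 39, 40]
Pivot position: 7

After partitioning with pivot 39, the array becomes [3, 38, 3, 38, 33, 5, 7, 39, 40]. The pivot is placed at index 7. All elements to the left of the pivot are <= 39, and all elements to the right are > 39.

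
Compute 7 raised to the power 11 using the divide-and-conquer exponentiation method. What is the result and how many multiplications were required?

Computing 7^11 by squaring (build up from 7^1; each line after the first costs one multiplication):

7^1 = 7
7^2 = (7^1)^2 = 7^2 = 49
7^4 = (7^2)^2 = 49^2 = 2401
7^5 = 7 * 7^4 = 7 * 2401 = 16807
7^10 = (7^5)^2 = 16807^2 = 282475249
7^11 = 7 * 7^10 = 7 * 282475249 = 1977326743

Result: 1977326743
Multiplications needed: 5 (5 lines after 7^1)

7^11 = 1977326743. Using exponentiation by squaring, this requires 5 multiplications. The key idea: if the exponent is even, square the half-power; if odd, multiply by the base once.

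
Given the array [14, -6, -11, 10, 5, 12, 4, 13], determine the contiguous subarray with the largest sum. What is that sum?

Using Kadane's algorithm on [14, -6, -11, 10, 5, 12, 4, 13]:

Scanning through the array:
Position 1 (value -6): max_ending_here = 8, max_so_far = 14
Position 2 (value -11): max_ending_here = -3, max_so_far = 14
Position 3 (value 10): max_ending_here = 10, max_so_far = 14
Position 4 (value 5): max_ending_here = 15, max_so_far = 15
Position 5 (value 12): max_ending_here = 27, max_so_far = 27
Position 6 (value 4): max_ending_here = 31, max_so_far = 31
Position 7 (value 13): max_ending_here = 44, max_so_far = 44

Maximum subarray: [10, 5, 12, 4, 13]
Maximum sum: 44

The maximum subarray is [10, 5, 12, 4, 13] with sum 44. This subarray runs from index 3 to index 7.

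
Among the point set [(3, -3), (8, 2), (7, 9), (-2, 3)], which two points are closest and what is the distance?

Computing all pairwise distances among 4 points:

d((3, -3), (8, 2)) = 7.0711 <-- minimum
d((3, -3), (7, 9)) = 12.6491
d((3, -3), (-2, 3)) = 7.8102
d((8, 2), (7, 9)) = 7.0711 <-- minimum
d((8, 2), (-2, 3)) = 10.0499
d((7, 9), (-2, 3)) = 10.8167

Minimum distance: 7.0711 (tie among 2 pairs: (3, -3) and (8, 2); (8, 2) and (7, 9))

The minimum Euclidean distance is 7.0711. There is a tie: 2 pairs achieve this minimum — (3, -3) and (8, 2); (8, 2) and (7, 9). Any of these is a valid closest pair. For 4 points, brute-force pairwise comparison is shown above. For large n, the divide-and-conquer algorithm (sort by x, recurse on halves, check the dividing strip) achieves O(n log n).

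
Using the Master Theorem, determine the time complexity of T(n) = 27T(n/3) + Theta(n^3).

Master Theorem for T(n) = 27T(n/3) + O(n^3):

a = 27, b = 3, c = 3
log_b(a) = log_3(27) = 3.0000

Case 2: c = 3 = log_3(27) = 3.0000
T(n) = O(n^3 log n) = O(n^3 log n)

For T(n) = 27T(n/3) + O(n^3): log_3(27) = 3.0000. This is Case 2 of the Master Theorem (c = log_b(a), equal work at all levels), giving O(n^3 log n).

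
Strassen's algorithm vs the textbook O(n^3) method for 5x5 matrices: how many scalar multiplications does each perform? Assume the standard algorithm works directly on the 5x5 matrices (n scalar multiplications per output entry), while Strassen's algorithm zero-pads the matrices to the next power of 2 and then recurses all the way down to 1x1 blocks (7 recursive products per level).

Matrix multiplication for 5x5 matrices:

Strassen's algorithm requires power-of-2 dimensions. Pad 5x5 to 8x8 (next power of 2).

Standard algorithm: 5^3 = 125 multiplications
Strassen's algorithm: 7^(log2(8)) = 7^3 = 343 multiplications
Difference: 125 - 343 = -218 (Strassen uses MORE here due to padding overhead — for small or just-over-power-of-2 n, padding can outweigh the per-level savings)

Standard: 125 multiplications (5^3). Strassen: 343 multiplications (7^3, after padding to 8x8). Strassen reduces 8 recursive multiplications to 7 at each level.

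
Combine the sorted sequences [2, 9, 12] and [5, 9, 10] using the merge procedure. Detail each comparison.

Merging process:

Compare 2 vs 5: take 2 from left. Merged: [2]
Compare 9 vs 5: take 5 from right. Merged: [2, 5]
Compare 9 vs 9: take 9 from left. Merged: [2, 5, 9]
Compare 12 vs 9: take 9 from right. Merged: [2, 5, 9, 9]
Compare 12 vs 10: take 10 from right. Merged: [2, 5, 9, 9, 10]
Append remaining from left: [12]. Merged: [2, 5, 9, 9, 10, 12]

Final merged array: [2, 5, 9, 9, 10, 12]
Total comparisons: 5

The merged array is [2, 5, 9, 9, 10, 12], requiring 5 comparisons. The merge step runs in O(n) time where n is the total number of elements.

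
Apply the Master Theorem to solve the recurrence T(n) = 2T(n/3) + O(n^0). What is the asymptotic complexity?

Master Theorem for T(n) = 2T(n/3) + O(n^0):

a = 2, b = 3, c = 0
log_b(a) = log_3(2) = 0.6309

Case 1: c = 0 < log_3(2) = 0.6309
T(n) = O(n^(log_3 2))

For T(n) = 2T(n/3) + O(n^0): log_3(2) = 0.6309. This is Case 1 of the Master Theorem (c < log_b(a), work dominated by leaves), giving O(n^(log_3 2)).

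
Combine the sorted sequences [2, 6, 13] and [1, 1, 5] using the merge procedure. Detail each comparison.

Merging process:

Compare 2 vs 1: take 1 from right. Merged: [1]
Compare 2 vs 1: take 1 from right. Merged: [1, 1]
Compare 2 vs 5: take 2 from left. Merged: [1, 1, 2]
Compare 6 vs 5: take 5 from right. Merged: [1, 1, 2, 5]
Append remaining from left: [6, 13]. Merged: [1, 1, 2, 5, 6, 13]

Final merged array: [1, 1, 2, 5, 6, 13]
Total comparisons: 4

The merged array is [1, 1, 2, 5, 6, 13], requiring 4 comparisons. The merge step runs in O(n) time where n is the total number of elements.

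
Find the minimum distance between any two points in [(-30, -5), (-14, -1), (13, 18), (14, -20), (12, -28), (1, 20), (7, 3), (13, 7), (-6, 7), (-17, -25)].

Computing all pairwise distances among 10 points:

d((-30, -5), (-14, -1)) = 16.4924
d((-30, -5), (13, 18)) = 48.7647
d((-30, -5), (14, -20)) = 46.4866
d((-30, -5), (12, -28)) = 47.8853
d((-30, -5), (1, 20)) = 39.8246
d((-30, -5), (7, 3)) = 37.855
d((-30, -5), (13, 7)) = 44.643
d((-30, -5), (-6, 7)) = 26.8328
d((-30, -5), (-17, -25)) = 23.8537
d((-14, -1), (13, 18)) = 33.0151
d((-14, -1), (14, -20)) = 33.8378
d((-14, -1), (12, -28)) = 37.4833
d((-14, -1), (1, 20)) = 25.807
d((-14, -1), (7, 3)) = 21.3776
d((-14, -1), (13, 7)) = 28.1603
d((-14, -1), (-6, 7)) = 11.3137
d((-14, -1), (-17, -25)) = 24.1868
d((13, 18), (14, -20)) = 38.0132
d((13, 18), (12, -28)) = 46.0109
d((13, 18), (1, 20)) = 12.1655
d((13, 18), (7, 3)) = 16.1555
d((13, 18), (13, 7)) = 11.0
d((13, 18), (-6, 7)) = 21.9545
d((13, 18), (-17, -25)) = 52.4309
d((14, -20), (12, -28)) = 8.2462
d((14, -20), (1, 20)) = 42.0595
d((14, -20), (7, 3)) = 24.0416
d((14, -20), (13, 7)) = 27.0185
d((14, -20), (-6, 7)) = 33.6006
d((14, -20), (-17, -25)) = 31.4006
d((12, -28), (1, 20)) = 49.2443
d((12, -28), (7, 3)) = 31.4006
d((12, -28), (13, 7)) = 35.0143
d((12, -28), (-6, 7)) = 39.3573
d((12, -28), (-17, -25)) = 29.1548
d((1, 20), (7, 3)) = 18.0278
d((1, 20), (13, 7)) = 17.6918
d((1, 20), (-6, 7)) = 14.7648
d((1, 20), (-17, -25)) = 48.4665
d((7, 3), (13, 7)) = 7.2111 <-- minimum
d((7, 3), (-6, 7)) = 13.6015
d((7, 3), (-17, -25)) = 36.8782
d((13, 7), (-6, 7)) = 19.0
d((13, 7), (-17, -25)) = 43.8634
d((-6, 7), (-17, -25)) = 33.8378

Closest pair: (7, 3) and (13, 7) with distance 7.2111

The closest pair is (7, 3) and (13, 7) with Euclidean distance 7.2111. For 10 points, brute-force pairwise comparison is shown above. For large n, the divide-and-conquer algorithm (sort by x, recurse on halves, check the dividing strip) achieves O(n log n).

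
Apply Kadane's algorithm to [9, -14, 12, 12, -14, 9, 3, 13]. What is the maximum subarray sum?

Using Kadane's algorithm on [9, -14, 12, 12, -14, 9, 3, 13]:

Scanning through the array:
Position 1 (value -14): max_ending_here = -5, max_so_far = 9
Position 2 (value 12): max_ending_here = 12, max_so_far = 12
Position 3 (value 12): max_ending_here = 24, max_so_far = 24
Position 4 (value -14): max_ending_here = 10, max_so_far = 24
Position 5 (value 9): max_ending_here = 19, max_so_far = 24
Position 6 (value 3): max_ending_here = 22, max_so_far = 24
Position 7 (value 13): max_ending_here = 35, max_so_far = 35

Maximum subarray: [12, 12, -14, 9, 3, 13]
Maximum sum: 35

The maximum subarray is [12, 12, -14, 9, 3, 13] with sum 35. This subarray runs from index 2 to index 7.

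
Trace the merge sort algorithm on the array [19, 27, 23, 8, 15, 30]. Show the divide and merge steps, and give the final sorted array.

Merge sort trace:

Split: [19, 27, 23, 8, 15, 30] -> [19, 27, 23] and [8, 15, 30]
  Split: [19, 27, 23] -> [19] and [27, 23]
    Split: [27, 23] -> [27] and [23]
    Merge: [27] + [23] -> [23, 27]
  Merge: [19] + [23, 27] -> [19, 23, 27]
  Split: [8, 15, 30] -> [8] and [15, 30]
    Split: [15, 30] -> [15] and [30]
    Merge: [15] + [30] -> [15, 30]
  Merge: [8] + [15, 30] -> [8, 15, 30]
Merge: [19, 23, 27] + [8, 15, 30] -> [8, 15, 19, 23, 27, 30]

Final sorted array: [8, 15, 19, 23, 27, 30]

The merge sort proceeds by recursively splitting the array and merging sorted halves.
After all merges, the sorted array is [8, 15, 19, 23, 27, 30].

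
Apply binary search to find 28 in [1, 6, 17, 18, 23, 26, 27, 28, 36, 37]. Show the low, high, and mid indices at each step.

Binary search for 28 in [1, 6, 17, 18, 23, 26, 27, 28, 36, 37]:

lo=0, hi=9, mid=4, arr[mid]=23 -> 23 < 28, search right half
lo=5, hi=9, mid=7, arr[mid]=28 -> Found target at index 7!

Binary search finds 28 at index 7 after 2 comparisons. The search repeatedly halves the search space by comparing with the middle element.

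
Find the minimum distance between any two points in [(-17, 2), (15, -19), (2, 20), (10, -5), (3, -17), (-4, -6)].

Computing all pairwise distances among 6 points:

d((-17, 2), (15, -19)) = 38.2753
d((-17, 2), (2, 20)) = 26.1725
d((-17, 2), (10, -5)) = 27.8927
d((-17, 2), (3, -17)) = 27.5862
d((-17, 2), (-4, -6)) = 15.2643
d((15, -19), (2, 20)) = 41.1096
d((15, -19), (10, -5)) = 14.8661
d((15, -19), (3, -17)) = 12.1655 <-- minimum
d((15, -19), (-4, -6)) = 23.0217
d((2, 20), (10, -5)) = 26.2488
d((2, 20), (3, -17)) = 37.0135
d((2, 20), (-4, -6)) = 26.6833
d((10, -5), (3, -17)) = 13.8924
d((10, -5), (-4, -6)) = 14.0357
d((3, -17), (-4, -6)) = 13.0384

Closest pair: (15, -19) and (3, -17) with distance 12.1655

The closest pair is (15, -19) and (3, -17) with Euclidean distance 12.1655. For 6 points, brute-force pairwise comparison is shown above. For large n, the divide-and-conquer algorithm (sort by x, recurse on halves, check the dividing strip) achieves O(n log n).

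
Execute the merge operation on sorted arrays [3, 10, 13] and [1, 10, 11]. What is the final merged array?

Merging process:

Compare 3 vs 1: take 1 from right. Merged: [1]
Compare 3 vs 10: take 3 from left. Merged: [1, 3]
Compare 10 vs 10: take 10 from left. Merged: [1, 3, 10]
Compare 13 vs 10: take 10 from right. Merged: [1, 3, 10, 10]
Compare 13 vs 11: take 11 from right. Merged: [1, 3, 10, 10, 11]
Append remaining from left: [13]. Merged: [1, 3, 10, 10, 11, 13]

Final merged array: [1, 3, 10, 10, 11, 13]
Total comparisons: 5

The merged array is [1, 3, 10, 10, 11, 13], requiring 5 comparisons. The merge step runs in O(n) time where n is the total number of elements.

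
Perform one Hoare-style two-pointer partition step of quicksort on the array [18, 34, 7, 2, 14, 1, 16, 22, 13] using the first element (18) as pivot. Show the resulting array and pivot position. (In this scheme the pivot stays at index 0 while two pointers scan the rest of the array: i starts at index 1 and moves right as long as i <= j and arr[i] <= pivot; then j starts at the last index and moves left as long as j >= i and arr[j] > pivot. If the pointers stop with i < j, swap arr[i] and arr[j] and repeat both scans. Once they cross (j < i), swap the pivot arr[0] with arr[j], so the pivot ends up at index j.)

Hoare-style two-pointer partition with pivot = 18:

Initial array: [18, 34, 7, 2, 14, 1, 16, 22, 13]

Pointers start at i = 1, j = 8.
i stops at index 1 (arr[1]=34 > 18), j stops at index 8 (arr[8]=13 <= 18): swap arr[1] and arr[8], array becomes [18, 13, 7, 2, 14, 1, 16, 22, 34]
i ends at 7, j ends at 6: the pointers have crossed (j < i), so scanning stops.

Swap pivot arr[0] with arr[6] to place pivot at position 6: [16, 13, 7, 2, 14, 1, 18, 22, 34]
Pivot position: 6

After partitioning with pivot 18, the array becomes [16, 13, 7, 2, 14, 1, 18, 22, 34]. The pivot is placed at index 6. All elements to the left of the pivot are <= 18, and all elements to the right are > 18.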